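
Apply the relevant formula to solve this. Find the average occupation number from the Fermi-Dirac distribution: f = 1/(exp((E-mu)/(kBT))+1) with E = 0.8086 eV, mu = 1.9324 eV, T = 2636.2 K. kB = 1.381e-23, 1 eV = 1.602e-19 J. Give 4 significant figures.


Step 1: (E - mu) = 0.8086 - 1.9324 = -1.124 eV
Step 2: Convert: (E-mu)*eV = -1.8e-19 J
Step 3: x = (E-mu)*eV/(kB*T) = -4.945
Step 4: f = 1/(exp(-4.945)+1) = 0.9929

0.9929


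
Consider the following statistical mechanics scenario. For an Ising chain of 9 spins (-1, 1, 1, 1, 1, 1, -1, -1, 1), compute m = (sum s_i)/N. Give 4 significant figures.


Step 1: Count up spins (+1): 6, down spins (-1): 3
Step 2: Total magnetization M = 6 - 3 = 3
Step 3: m = M/N = 3/9 = 0.3333

0.3333


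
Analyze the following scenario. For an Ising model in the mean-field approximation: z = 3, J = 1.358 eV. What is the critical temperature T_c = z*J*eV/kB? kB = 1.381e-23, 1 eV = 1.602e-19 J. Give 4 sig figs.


Step 1: z*J = 3*1.358 = 4.074 eV
Step 2: Convert to Joules: 4.074*1.602e-19 = 6.527e-19 J
Step 3: T_c = 6.527e-19 / 1.381e-23 = 4.726e+04 K

4.726e+04


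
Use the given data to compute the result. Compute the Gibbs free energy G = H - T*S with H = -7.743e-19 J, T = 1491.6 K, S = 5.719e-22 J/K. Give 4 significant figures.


Step 1: T*S = 1491.6 * 5.719e-22 = 8.53e-19 J
Step 2: G = H - T*S = -7.743e-19 - 8.53e-19
Step 3: G = -1.627e-18 J

-1.627e-18


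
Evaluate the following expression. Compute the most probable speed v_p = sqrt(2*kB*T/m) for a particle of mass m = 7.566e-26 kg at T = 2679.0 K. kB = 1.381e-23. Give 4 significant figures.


Step 1: Numerator = 2*kB*T = 2*1.381e-23*2679.0 = 7.399e-20
Step 2: Ratio = 7.399e-20 / 7.566e-26 = 9.78e+05
Step 3: v_p = sqrt(9.78e+05) = 988.9 m/s

988.9


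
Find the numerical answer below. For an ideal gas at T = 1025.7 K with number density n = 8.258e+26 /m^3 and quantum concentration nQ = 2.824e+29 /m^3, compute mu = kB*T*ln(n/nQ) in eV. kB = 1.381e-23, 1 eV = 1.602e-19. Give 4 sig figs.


Step 1: n/nQ = 8.258e+26/2.824e+29 = 0.002924
Step 2: ln(n/nQ) = -5.835
Step 3: mu = kB*T*ln(n/nQ) = 1.416e-20*-5.835 = -8.265e-20 J
Step 4: Convert to eV: -8.265e-20/1.602e-19 = -0.5159 eV

-0.5159


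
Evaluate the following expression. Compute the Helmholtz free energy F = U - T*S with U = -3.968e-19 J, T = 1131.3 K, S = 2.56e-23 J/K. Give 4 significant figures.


Step 1: T*S = 1131.3 * 2.56e-23 = 2.896e-20 J
Step 2: F = U - T*S = -3.968e-19 - 2.896e-20
Step 3: F = -4.258e-19 J

-4.258e-19


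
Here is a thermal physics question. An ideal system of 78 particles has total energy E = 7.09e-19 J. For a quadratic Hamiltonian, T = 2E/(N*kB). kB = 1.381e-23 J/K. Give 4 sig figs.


Step 1: Numerator = 2*E = 2*7.09e-19 = 1.418e-18 J
Step 2: Denominator = N*kB = 78*1.381e-23 = 1.077e-21
Step 3: T = 1.418e-18 / 1.077e-21 = 1316 K

1316


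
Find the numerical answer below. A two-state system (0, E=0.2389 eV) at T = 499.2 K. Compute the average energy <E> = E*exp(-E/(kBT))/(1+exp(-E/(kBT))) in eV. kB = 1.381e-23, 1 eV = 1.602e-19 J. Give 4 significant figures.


Step 1: beta*E = 0.2389*1.602e-19/(1.381e-23*499.2) = 5.552
Step 2: exp(-beta*E) = 0.003882
Step 3: <E> = 0.2389*0.003882/(1+0.003882) = 0.0009237 eV

0.0009237


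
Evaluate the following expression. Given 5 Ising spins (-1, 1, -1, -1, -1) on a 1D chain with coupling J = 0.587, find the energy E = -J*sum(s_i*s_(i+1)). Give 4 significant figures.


Step 1: Nearest-neighbor products: -1, -1, 1, 1
Step 2: Sum of products = 0
Step 3: E = -0.587 * 0 = 0

0


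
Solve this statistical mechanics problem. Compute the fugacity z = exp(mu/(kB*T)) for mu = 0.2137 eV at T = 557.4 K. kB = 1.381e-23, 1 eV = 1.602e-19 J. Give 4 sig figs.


Step 1: Convert mu to Joules: 0.2137*1.602e-19 = 3.423e-20 J
Step 2: kB*T = 1.381e-23*557.4 = 7.698e-21 J
Step 3: mu/(kB*T) = 4.447
Step 4: z = exp(4.447) = 85.4

85.4


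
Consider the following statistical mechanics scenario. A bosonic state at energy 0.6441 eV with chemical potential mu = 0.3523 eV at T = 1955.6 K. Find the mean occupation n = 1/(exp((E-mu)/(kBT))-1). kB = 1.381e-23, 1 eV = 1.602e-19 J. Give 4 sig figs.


Step 1: (E - mu) = 0.2918 eV
Step 2: x = (E-mu)*eV/(kB*T) = 0.2918*1.602e-19/(1.381e-23*1955.6) = 1.731
Step 3: exp(x) = 5.646
Step 4: n = 1/(exp(x)-1) = 0.2152

0.2152


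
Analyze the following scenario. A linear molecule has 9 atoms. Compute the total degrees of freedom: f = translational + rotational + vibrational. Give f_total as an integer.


Step 1: Translational DOF = 3
Step 2: Rotational DOF (linear) = 2
Step 3: Vibrational DOF = 3*9 - 5 = 22
Step 4: Total = 3 + 2 + 22 = 27

27


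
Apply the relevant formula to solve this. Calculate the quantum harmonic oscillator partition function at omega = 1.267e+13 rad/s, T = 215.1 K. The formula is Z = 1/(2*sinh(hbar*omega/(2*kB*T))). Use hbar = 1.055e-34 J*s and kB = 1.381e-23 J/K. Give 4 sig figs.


Step 1: Compute x = hbar*omega/(kB*T) = 1.055e-34*1.267e+13/(1.381e-23*215.1) = 0.45
Step 2: x/2 = 0.225
Step 3: sinh(x/2) = 0.2269
Step 4: Z = 1/(2*0.2269) = 2.204

2.204


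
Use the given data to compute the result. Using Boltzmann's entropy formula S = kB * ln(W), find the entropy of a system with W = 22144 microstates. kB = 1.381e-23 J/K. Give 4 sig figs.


Step 1: ln(W) = ln(22144) = 10.01
Step 2: S = kB * ln(W) = 1.381e-23 * 10.01
Step 3: S = 1.382e-22 J/K

1.382e-22


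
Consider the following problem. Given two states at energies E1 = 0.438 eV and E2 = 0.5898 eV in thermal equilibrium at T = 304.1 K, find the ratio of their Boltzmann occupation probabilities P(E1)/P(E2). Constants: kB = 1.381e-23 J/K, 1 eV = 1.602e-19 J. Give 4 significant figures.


Step 1: Compute energy difference dE = E1 - E2 = 0.438 - 0.5898 = -0.1518 eV
Step 2: Convert to Joules: dE_J = -0.1518 * 1.602e-19 = -2.432e-20 J
Step 3: Compute exponent = -dE_J / (kB * T) = -(-2.432e-20) / (1.381e-23 * 304.1) = 5.791
Step 4: P(E1)/P(E2) = exp(5.791) = 327.2

327.2


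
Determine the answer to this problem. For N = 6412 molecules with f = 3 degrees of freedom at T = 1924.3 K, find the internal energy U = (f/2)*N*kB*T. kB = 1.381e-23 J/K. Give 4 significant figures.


Step 1: f/2 = 3/2 = 1.5
Step 2: N*kB*T = 6412*1.381e-23*1924.3 = 1.704e-16
Step 3: U = 1.5 * 1.704e-16 = 2.556e-16 J

2.556e-16


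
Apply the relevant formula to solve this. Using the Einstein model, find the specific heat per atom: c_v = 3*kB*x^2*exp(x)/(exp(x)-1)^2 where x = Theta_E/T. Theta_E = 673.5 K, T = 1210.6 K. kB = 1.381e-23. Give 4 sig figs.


Step 1: x = Theta_E/T = 673.5/1210.6 = 0.5563
Step 2: x^2 = 0.3095
Step 3: exp(x) = 1.744
Step 4: c_v = 3*1.381e-23*0.3095*1.744/(1.744-1)^2 = 4.038e-23

4.038e-23


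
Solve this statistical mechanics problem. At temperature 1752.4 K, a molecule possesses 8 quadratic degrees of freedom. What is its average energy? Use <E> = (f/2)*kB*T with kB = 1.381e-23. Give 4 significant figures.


Step 1: f/2 = 8/2 = 4
Step 2: kB*T = 1.381e-23 * 1752.4 = 2.42e-20
Step 3: <E> = 4 * 2.42e-20 = 9.68e-20 J

9.68e-20


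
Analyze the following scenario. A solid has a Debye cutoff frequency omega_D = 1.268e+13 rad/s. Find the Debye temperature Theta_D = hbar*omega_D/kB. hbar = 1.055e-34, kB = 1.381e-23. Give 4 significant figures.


Step 1: hbar*omega_D = 1.055e-34 * 1.268e+13 = 1.338e-21 J
Step 2: Theta_D = 1.338e-21 / 1.381e-23
Step 3: Theta_D = 96.87 K

96.87


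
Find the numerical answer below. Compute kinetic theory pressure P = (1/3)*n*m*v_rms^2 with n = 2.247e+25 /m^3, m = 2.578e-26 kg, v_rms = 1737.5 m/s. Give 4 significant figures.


Step 1: v_rms^2 = 1737.5^2 = 3.019e+06
Step 2: n*m = 2.247e+25*2.578e-26 = 0.5793
Step 3: P = (1/3)*0.5793*3.019e+06 = 5.829e+05 Pa

5.829e+05


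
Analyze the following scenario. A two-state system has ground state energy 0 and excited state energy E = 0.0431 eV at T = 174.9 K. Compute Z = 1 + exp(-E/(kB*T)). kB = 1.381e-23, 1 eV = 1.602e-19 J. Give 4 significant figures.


Step 1: Compute beta*E = E*eV/(kB*T) = 0.0431*1.602e-19/(1.381e-23*174.9) = 2.859
Step 2: exp(-beta*E) = exp(-2.859) = 0.05735
Step 3: Z = 1 + 0.05735 = 1.057

1.057


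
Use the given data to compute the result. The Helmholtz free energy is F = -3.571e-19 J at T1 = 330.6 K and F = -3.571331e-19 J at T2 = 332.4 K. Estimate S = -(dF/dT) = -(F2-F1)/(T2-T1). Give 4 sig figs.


Step 1: dF = F2 - F1 = -3.571331e-19 - (-3.571e-19) = -3.31e-23 J
Step 2: dT = T2 - T1 = 332.4 - 330.6 = 1.8 K
Step 3: S = -dF/dT = -(-3.31e-23)/1.8 = 1.839e-23 J/K

1.839e-23


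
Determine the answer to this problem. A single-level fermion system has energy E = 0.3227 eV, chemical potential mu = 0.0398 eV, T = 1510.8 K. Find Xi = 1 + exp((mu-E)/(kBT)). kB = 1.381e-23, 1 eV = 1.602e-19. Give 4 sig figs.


Step 1: (mu - E) = 0.0398 - 0.3227 = -0.2829 eV
Step 2: x = (mu-E)*eV/(kB*T) = -0.2829*1.602e-19/(1.381e-23*1510.8) = -2.172
Step 3: exp(x) = 0.1139
Step 4: Xi = 1 + 0.1139 = 1.114

1.114


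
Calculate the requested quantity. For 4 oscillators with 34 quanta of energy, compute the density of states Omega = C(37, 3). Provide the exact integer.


Step 1: Use binomial coefficient C(37, 3)
Step 2: Numerator = 37! / 34!
Step 3: Denominator = 3!
Step 4: Omega = 7770

7770


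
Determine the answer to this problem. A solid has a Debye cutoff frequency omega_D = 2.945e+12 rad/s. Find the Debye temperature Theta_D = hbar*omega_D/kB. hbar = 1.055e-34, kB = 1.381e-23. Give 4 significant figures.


Step 1: hbar*omega_D = 1.055e-34 * 2.945e+12 = 3.107e-22 J
Step 2: Theta_D = 3.107e-22 / 1.381e-23
Step 3: Theta_D = 22.5 K

22.5


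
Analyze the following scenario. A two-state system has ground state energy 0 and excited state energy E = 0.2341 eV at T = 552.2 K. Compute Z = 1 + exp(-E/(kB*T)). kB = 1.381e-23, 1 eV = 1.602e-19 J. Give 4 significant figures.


Step 1: Compute beta*E = E*eV/(kB*T) = 0.2341*1.602e-19/(1.381e-23*552.2) = 4.918
Step 2: exp(-beta*E) = exp(-4.918) = 0.007315
Step 3: Z = 1 + 0.007315 = 1.007

1.007


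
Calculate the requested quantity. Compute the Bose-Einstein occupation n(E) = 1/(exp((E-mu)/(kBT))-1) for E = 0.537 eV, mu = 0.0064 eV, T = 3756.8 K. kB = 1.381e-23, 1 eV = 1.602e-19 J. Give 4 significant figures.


Step 1: (E - mu) = 0.5306 eV
Step 2: x = (E-mu)*eV/(kB*T) = 0.5306*1.602e-19/(1.381e-23*3756.8) = 1.638
Step 3: exp(x) = 5.147
Step 4: n = 1/(exp(x)-1) = 0.2411

0.2411


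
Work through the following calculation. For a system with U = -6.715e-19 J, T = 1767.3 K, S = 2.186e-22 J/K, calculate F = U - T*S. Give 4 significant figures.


Step 1: T*S = 1767.3 * 2.186e-22 = 3.863e-19 J
Step 2: F = U - T*S = -6.715e-19 - 3.863e-19
Step 3: F = -1.058e-18 J

-1.058e-18


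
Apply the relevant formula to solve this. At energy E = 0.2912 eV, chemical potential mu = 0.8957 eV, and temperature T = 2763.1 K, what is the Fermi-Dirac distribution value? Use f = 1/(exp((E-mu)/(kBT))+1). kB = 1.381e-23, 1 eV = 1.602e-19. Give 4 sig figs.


Step 1: (E - mu) = 0.2912 - 0.8957 = -0.6045 eV
Step 2: Convert: (E-mu)*eV = -9.684e-20 J
Step 3: x = (E-mu)*eV/(kB*T) = -2.538
Step 4: f = 1/(exp(-2.538)+1) = 0.9268

0.9268


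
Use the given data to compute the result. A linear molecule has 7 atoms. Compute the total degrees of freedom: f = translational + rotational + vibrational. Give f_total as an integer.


Step 1: Translational DOF = 3
Step 2: Rotational DOF (linear) = 2
Step 3: Vibrational DOF = 3*7 - 5 = 16
Step 4: Total = 3 + 2 + 16 = 21

21


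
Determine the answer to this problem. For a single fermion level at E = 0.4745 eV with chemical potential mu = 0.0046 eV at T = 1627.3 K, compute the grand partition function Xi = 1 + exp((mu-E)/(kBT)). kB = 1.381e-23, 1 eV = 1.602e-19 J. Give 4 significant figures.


Step 1: (mu - E) = 0.0046 - 0.4745 = -0.4699 eV
Step 2: x = (mu-E)*eV/(kB*T) = -0.4699*1.602e-19/(1.381e-23*1627.3) = -3.35
Step 3: exp(x) = 0.03509
Step 4: Xi = 1 + 0.03509 = 1.035

1.035


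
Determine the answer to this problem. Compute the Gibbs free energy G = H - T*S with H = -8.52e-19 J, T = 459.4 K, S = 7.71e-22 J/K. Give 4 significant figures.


Step 1: T*S = 459.4 * 7.71e-22 = 3.542e-19 J
Step 2: G = H - T*S = -8.52e-19 - 3.542e-19
Step 3: G = -1.206e-18 J

-1.206e-18


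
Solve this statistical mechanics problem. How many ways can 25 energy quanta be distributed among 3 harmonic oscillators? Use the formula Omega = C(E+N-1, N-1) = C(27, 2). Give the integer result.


Step 1: Use binomial coefficient C(27, 2)
Step 2: Numerator = 27! / 25!
Step 3: Denominator = 2!
Step 4: Omega = 351

351


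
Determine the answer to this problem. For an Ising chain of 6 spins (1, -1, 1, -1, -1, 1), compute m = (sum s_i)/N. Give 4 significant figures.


Step 1: Count up spins (+1): 3, down spins (-1): 3
Step 2: Total magnetization M = 3 - 3 = 0
Step 3: m = M/N = 0/6 = 0

0


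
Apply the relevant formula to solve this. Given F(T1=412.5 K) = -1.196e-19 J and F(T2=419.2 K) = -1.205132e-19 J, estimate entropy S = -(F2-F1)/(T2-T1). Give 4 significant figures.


Step 1: dF = F2 - F1 = -1.205132e-19 - (-1.196e-19) = -9.132e-22 J
Step 2: dT = T2 - T1 = 419.2 - 412.5 = 6.7 K
Step 3: S = -dF/dT = -(-9.132e-22)/6.7 = 1.363e-22 J/K

1.363e-22


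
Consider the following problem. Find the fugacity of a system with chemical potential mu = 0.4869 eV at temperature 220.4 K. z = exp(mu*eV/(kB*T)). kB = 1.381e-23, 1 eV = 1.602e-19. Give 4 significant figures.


Step 1: Convert mu to Joules: 0.4869*1.602e-19 = 7.8e-20 J
Step 2: kB*T = 1.381e-23*220.4 = 3.044e-21 J
Step 3: mu/(kB*T) = 25.63
Step 4: z = exp(25.63) = 1.348e+11

1.348e+11


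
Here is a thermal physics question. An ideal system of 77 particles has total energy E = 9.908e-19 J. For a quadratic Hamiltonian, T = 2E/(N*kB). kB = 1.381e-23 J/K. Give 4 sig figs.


Step 1: Numerator = 2*E = 2*9.908e-19 = 1.982e-18 J
Step 2: Denominator = N*kB = 77*1.381e-23 = 1.063e-21
Step 3: T = 1.982e-18 / 1.063e-21 = 1864 K

1864


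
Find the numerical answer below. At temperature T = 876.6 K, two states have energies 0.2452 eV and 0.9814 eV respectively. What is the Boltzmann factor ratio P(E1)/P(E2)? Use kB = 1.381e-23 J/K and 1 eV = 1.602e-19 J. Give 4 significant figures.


Step 1: Compute energy difference dE = E1 - E2 = 0.2452 - 0.9814 = -0.7362 eV
Step 2: Convert to Joules: dE_J = -0.7362 * 1.602e-19 = -1.179e-19 J
Step 3: Compute exponent = -dE_J / (kB * T) = -(-1.179e-19) / (1.381e-23 * 876.6) = 9.742
Step 4: P(E1)/P(E2) = exp(9.742) = 1.702e+04

1.702e+04


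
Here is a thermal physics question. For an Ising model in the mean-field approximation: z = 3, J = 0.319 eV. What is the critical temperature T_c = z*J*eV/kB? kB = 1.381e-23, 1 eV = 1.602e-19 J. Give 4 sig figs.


Step 1: z*J = 3*0.319 = 0.957 eV
Step 2: Convert to Joules: 0.957*1.602e-19 = 1.533e-19 J
Step 3: T_c = 1.533e-19 / 1.381e-23 = 1.11e+04 K

1.11e+04


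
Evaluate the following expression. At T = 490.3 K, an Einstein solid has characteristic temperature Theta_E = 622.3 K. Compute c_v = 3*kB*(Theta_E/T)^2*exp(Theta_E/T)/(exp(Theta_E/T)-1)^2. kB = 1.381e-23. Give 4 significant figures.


Step 1: x = Theta_E/T = 622.3/490.3 = 1.269
Step 2: x^2 = 1.611
Step 3: exp(x) = 3.558
Step 4: c_v = 3*1.381e-23*1.611*3.558/(3.558-1)^2 = 3.629e-23

3.629e-23


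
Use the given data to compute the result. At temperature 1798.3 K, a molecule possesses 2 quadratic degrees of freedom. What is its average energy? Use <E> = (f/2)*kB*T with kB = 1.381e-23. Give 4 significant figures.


Step 1: f/2 = 2/2 = 1
Step 2: kB*T = 1.381e-23 * 1798.3 = 2.483e-20
Step 3: <E> = 1 * 2.483e-20 = 2.483e-20 J

2.483e-20


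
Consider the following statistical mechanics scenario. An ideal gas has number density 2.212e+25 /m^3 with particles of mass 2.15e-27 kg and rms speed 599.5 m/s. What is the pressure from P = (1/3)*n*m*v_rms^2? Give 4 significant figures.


Step 1: v_rms^2 = 599.5^2 = 3.594e+05
Step 2: n*m = 2.212e+25*2.15e-27 = 0.04756
Step 3: P = (1/3)*0.04756*3.594e+05 = 5697 Pa

5697


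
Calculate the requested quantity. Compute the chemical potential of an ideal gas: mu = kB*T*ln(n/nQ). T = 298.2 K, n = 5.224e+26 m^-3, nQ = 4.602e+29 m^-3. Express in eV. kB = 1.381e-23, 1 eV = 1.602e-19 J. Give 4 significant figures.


Step 1: n/nQ = 5.224e+26/4.602e+29 = 0.001135
Step 2: ln(n/nQ) = -6.781
Step 3: mu = kB*T*ln(n/nQ) = 4.118e-21*-6.781 = -2.793e-20 J
Step 4: Convert to eV: -2.793e-20/1.602e-19 = -0.1743 eV

-0.1743


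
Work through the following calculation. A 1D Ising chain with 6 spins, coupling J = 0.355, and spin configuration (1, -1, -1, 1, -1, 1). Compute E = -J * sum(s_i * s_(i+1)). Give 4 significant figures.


Step 1: Nearest-neighbor products: -1, 1, -1, -1, -1
Step 2: Sum of products = -3
Step 3: E = -0.355 * -3 = 1.065

1.065


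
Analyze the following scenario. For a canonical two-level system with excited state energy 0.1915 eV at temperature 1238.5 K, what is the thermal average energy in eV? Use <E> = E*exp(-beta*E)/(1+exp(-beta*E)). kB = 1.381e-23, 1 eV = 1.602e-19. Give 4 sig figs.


Step 1: beta*E = 0.1915*1.602e-19/(1.381e-23*1238.5) = 1.794
Step 2: exp(-beta*E) = 0.1663
Step 3: <E> = 0.1915*0.1663/(1+0.1663) = 0.02731 eV

0.02731


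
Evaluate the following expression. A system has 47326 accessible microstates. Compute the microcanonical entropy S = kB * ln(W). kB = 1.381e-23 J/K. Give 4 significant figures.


Step 1: ln(W) = ln(47326) = 10.76
Step 2: S = kB * ln(W) = 1.381e-23 * 10.76
Step 3: S = 1.487e-22 J/K

1.487e-22


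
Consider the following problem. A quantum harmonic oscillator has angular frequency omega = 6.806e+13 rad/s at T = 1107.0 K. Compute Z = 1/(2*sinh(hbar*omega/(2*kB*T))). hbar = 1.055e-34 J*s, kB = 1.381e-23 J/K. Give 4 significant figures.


Step 1: Compute x = hbar*omega/(kB*T) = 1.055e-34*6.806e+13/(1.381e-23*1107.0) = 0.4697
Step 2: x/2 = 0.2348
Step 3: sinh(x/2) = 0.237
Step 4: Z = 1/(2*0.237) = 2.11

2.11


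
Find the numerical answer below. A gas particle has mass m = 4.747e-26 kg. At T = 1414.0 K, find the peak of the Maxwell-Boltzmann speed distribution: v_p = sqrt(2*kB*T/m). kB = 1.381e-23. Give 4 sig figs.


Step 1: Numerator = 2*kB*T = 2*1.381e-23*1414.0 = 3.905e-20
Step 2: Ratio = 3.905e-20 / 4.747e-26 = 8.227e+05
Step 3: v_p = sqrt(8.227e+05) = 907 m/s

907


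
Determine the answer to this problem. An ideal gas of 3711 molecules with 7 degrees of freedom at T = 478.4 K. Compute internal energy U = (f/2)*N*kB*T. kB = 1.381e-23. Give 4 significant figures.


Step 1: f/2 = 7/2 = 3.5
Step 2: N*kB*T = 3711*1.381e-23*478.4 = 2.452e-17
Step 3: U = 3.5 * 2.452e-17 = 8.581e-17 J

8.581e-17


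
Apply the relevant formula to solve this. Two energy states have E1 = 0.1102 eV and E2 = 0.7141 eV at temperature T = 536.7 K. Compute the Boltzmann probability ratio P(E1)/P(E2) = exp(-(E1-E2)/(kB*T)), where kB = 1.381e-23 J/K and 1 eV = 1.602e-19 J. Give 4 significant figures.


Step 1: Compute energy difference dE = E1 - E2 = 0.1102 - 0.7141 = -0.6039 eV
Step 2: Convert to Joules: dE_J = -0.6039 * 1.602e-19 = -9.674e-20 J
Step 3: Compute exponent = -dE_J / (kB * T) = -(-9.674e-20) / (1.381e-23 * 536.7) = 13.05
Step 4: P(E1)/P(E2) = exp(13.05) = 4.664e+05

4.664e+05


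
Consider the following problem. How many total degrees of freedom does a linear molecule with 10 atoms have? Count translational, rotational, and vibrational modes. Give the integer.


Step 1: Translational DOF = 3
Step 2: Rotational DOF (linear) = 2
Step 3: Vibrational DOF = 3*10 - 5 = 25
Step 4: Total = 3 + 2 + 25 = 30

30


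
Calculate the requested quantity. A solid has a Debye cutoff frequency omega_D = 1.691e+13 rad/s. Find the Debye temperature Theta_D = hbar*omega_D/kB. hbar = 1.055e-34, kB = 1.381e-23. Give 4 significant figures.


Step 1: hbar*omega_D = 1.055e-34 * 1.691e+13 = 1.784e-21 J
Step 2: Theta_D = 1.784e-21 / 1.381e-23
Step 3: Theta_D = 129.2 K

129.2


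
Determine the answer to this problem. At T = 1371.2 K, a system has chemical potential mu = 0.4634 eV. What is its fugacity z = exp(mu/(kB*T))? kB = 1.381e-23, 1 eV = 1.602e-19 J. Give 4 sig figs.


Step 1: Convert mu to Joules: 0.4634*1.602e-19 = 7.424e-20 J
Step 2: kB*T = 1.381e-23*1371.2 = 1.894e-20 J
Step 3: mu/(kB*T) = 3.92
Step 4: z = exp(3.92) = 50.42

50.42


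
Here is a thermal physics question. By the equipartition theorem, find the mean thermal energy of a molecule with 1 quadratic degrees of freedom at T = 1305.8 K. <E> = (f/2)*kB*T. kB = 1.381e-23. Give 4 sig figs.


Step 1: f/2 = 1/2 = 0.5
Step 2: kB*T = 1.381e-23 * 1305.8 = 1.803e-20
Step 3: <E> = 0.5 * 1.803e-20 = 9.017e-21 J

9.017e-21


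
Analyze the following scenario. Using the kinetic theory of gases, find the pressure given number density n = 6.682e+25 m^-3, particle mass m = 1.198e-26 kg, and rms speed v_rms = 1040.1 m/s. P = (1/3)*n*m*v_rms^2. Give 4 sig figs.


Step 1: v_rms^2 = 1040.1^2 = 1.082e+06
Step 2: n*m = 6.682e+25*1.198e-26 = 0.8005
Step 3: P = (1/3)*0.8005*1.082e+06 = 2.887e+05 Pa

2.887e+05


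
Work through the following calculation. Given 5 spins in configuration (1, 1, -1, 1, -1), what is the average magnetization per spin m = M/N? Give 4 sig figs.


Step 1: Count up spins (+1): 3, down spins (-1): 2
Step 2: Total magnetization M = 3 - 2 = 1
Step 3: m = M/N = 1/5 = 0.2

0.2


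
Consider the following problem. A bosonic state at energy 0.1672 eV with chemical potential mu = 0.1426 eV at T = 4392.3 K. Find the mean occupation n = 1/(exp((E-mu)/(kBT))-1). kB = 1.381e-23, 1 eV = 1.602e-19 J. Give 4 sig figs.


Step 1: (E - mu) = 0.0246 eV
Step 2: x = (E-mu)*eV/(kB*T) = 0.0246*1.602e-19/(1.381e-23*4392.3) = 0.06497
Step 3: exp(x) = 1.067
Step 4: n = 1/(exp(x)-1) = 14.9

14.9


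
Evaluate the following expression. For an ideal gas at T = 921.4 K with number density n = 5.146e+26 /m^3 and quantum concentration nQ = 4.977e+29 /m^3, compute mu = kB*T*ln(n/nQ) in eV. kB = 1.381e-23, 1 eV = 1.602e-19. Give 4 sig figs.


Step 1: n/nQ = 5.146e+26/4.977e+29 = 0.001034
Step 2: ln(n/nQ) = -6.874
Step 3: mu = kB*T*ln(n/nQ) = 1.272e-20*-6.874 = -8.747e-20 J
Step 4: Convert to eV: -8.747e-20/1.602e-19 = -0.546 eV

-0.546


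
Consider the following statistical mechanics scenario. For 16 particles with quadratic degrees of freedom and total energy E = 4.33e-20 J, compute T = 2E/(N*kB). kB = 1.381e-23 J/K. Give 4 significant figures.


Step 1: Numerator = 2*E = 2*4.33e-20 = 8.66e-20 J
Step 2: Denominator = N*kB = 16*1.381e-23 = 2.21e-22
Step 3: T = 8.66e-20 / 2.21e-22 = 391.9 K

391.9


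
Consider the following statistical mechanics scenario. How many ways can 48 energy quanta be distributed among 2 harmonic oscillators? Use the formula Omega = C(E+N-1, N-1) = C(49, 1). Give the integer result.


Step 1: Use binomial coefficient C(49, 1)
Step 2: Numerator = 49! / 48!
Step 3: Denominator = 1!
Step 4: Omega = 49

49


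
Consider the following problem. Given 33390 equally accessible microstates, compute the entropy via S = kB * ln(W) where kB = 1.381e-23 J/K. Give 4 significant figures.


Step 1: ln(W) = ln(33390) = 10.42
Step 2: S = kB * ln(W) = 1.381e-23 * 10.42
Step 3: S = 1.438e-22 J/K

1.438e-22


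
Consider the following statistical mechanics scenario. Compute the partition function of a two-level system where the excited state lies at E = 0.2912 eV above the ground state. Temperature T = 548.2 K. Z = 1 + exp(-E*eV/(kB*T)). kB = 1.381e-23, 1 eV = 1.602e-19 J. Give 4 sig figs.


Step 1: Compute beta*E = E*eV/(kB*T) = 0.2912*1.602e-19/(1.381e-23*548.2) = 6.162
Step 2: exp(-beta*E) = exp(-6.162) = 0.002108
Step 3: Z = 1 + 0.002108 = 1.002

1.002


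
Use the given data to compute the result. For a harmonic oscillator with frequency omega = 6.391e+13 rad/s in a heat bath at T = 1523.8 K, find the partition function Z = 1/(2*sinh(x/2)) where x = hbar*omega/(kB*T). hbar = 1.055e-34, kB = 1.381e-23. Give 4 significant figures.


Step 1: Compute x = hbar*omega/(kB*T) = 1.055e-34*6.391e+13/(1.381e-23*1523.8) = 0.3204
Step 2: x/2 = 0.1602
Step 3: sinh(x/2) = 0.1609
Step 4: Z = 1/(2*0.1609) = 3.108

3.108


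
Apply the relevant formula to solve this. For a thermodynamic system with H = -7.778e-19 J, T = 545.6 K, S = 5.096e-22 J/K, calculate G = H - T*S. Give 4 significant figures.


Step 1: T*S = 545.6 * 5.096e-22 = 2.78e-19 J
Step 2: G = H - T*S = -7.778e-19 - 2.78e-19
Step 3: G = -1.056e-18 J

-1.056e-18


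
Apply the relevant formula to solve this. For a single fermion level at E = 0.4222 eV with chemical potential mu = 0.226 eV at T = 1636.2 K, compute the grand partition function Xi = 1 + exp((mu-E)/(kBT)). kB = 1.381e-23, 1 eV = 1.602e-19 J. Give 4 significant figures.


Step 1: (mu - E) = 0.226 - 0.4222 = -0.1962 eV
Step 2: x = (mu-E)*eV/(kB*T) = -0.1962*1.602e-19/(1.381e-23*1636.2) = -1.391
Step 3: exp(x) = 0.2488
Step 4: Xi = 1 + 0.2488 = 1.249

1.249


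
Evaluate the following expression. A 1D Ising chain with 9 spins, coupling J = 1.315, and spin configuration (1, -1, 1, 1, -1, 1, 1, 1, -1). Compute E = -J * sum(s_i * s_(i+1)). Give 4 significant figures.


Step 1: Nearest-neighbor products: -1, -1, 1, -1, -1, 1, 1, -1
Step 2: Sum of products = -2
Step 3: E = -1.315 * -2 = 2.63

2.63


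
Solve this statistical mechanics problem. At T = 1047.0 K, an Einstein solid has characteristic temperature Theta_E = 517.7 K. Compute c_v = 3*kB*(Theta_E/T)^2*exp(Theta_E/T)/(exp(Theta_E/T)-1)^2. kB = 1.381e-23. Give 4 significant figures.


Step 1: x = Theta_E/T = 517.7/1047.0 = 0.4945
Step 2: x^2 = 0.2445
Step 3: exp(x) = 1.64
Step 4: c_v = 3*1.381e-23*0.2445*1.64/(1.64-1)^2 = 4.06e-23

4.06e-23


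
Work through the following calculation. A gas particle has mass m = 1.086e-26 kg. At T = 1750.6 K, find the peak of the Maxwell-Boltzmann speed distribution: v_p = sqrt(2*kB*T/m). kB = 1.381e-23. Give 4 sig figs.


Step 1: Numerator = 2*kB*T = 2*1.381e-23*1750.6 = 4.835e-20
Step 2: Ratio = 4.835e-20 / 1.086e-26 = 4.452e+06
Step 3: v_p = sqrt(4.452e+06) = 2110 m/s

2110


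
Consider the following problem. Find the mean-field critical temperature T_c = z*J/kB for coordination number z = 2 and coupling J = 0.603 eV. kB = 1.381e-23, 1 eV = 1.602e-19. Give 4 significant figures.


Step 1: z*J = 2*0.603 = 1.206 eV
Step 2: Convert to Joules: 1.206*1.602e-19 = 1.932e-19 J
Step 3: T_c = 1.932e-19 / 1.381e-23 = 1.399e+04 K

1.399e+04


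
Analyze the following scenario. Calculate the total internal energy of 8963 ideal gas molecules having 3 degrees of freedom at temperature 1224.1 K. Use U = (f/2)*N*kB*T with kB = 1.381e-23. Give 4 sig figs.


Step 1: f/2 = 3/2 = 1.5
Step 2: N*kB*T = 8963*1.381e-23*1224.1 = 1.515e-16
Step 3: U = 1.5 * 1.515e-16 = 2.273e-16 J

2.273e-16


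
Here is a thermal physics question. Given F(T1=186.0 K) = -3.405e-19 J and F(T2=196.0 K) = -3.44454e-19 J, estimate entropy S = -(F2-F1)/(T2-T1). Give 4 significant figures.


Step 1: dF = F2 - F1 = -3.44454e-19 - (-3.405e-19) = -3.954e-21 J
Step 2: dT = T2 - T1 = 196.0 - 186.0 = 10 K
Step 3: S = -dF/dT = -(-3.954e-21)/10 = 3.954e-22 J/K

3.954e-22


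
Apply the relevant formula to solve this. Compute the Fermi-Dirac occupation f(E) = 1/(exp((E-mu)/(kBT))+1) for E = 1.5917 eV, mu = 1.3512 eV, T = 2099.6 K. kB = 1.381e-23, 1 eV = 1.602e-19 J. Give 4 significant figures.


Step 1: (E - mu) = 1.5917 - 1.3512 = 0.2405 eV
Step 2: Convert: (E-mu)*eV = 3.853e-20 J
Step 3: x = (E-mu)*eV/(kB*T) = 1.329
Step 4: f = 1/(exp(1.329)+1) = 0.2094

0.2094


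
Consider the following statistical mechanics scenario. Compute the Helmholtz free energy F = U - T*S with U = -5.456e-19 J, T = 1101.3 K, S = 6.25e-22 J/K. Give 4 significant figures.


Step 1: T*S = 1101.3 * 6.25e-22 = 6.883e-19 J
Step 2: F = U - T*S = -5.456e-19 - 6.883e-19
Step 3: F = -1.234e-18 J

-1.234e-18


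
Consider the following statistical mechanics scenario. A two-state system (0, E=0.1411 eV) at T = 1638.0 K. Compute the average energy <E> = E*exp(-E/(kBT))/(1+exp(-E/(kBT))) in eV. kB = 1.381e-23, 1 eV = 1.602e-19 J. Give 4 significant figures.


Step 1: beta*E = 0.1411*1.602e-19/(1.381e-23*1638.0) = 0.9993
Step 2: exp(-beta*E) = 0.3681
Step 3: <E> = 0.1411*0.3681/(1+0.3681) = 0.03797 eV

0.03797


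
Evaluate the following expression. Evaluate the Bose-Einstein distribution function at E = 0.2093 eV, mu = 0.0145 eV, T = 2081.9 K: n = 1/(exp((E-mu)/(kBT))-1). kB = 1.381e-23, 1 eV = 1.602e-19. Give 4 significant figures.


Step 1: (E - mu) = 0.1948 eV
Step 2: x = (E-mu)*eV/(kB*T) = 0.1948*1.602e-19/(1.381e-23*2081.9) = 1.085
Step 3: exp(x) = 2.961
Step 4: n = 1/(exp(x)-1) = 0.51

0.51


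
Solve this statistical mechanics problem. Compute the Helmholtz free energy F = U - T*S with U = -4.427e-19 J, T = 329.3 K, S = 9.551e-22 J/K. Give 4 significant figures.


Step 1: T*S = 329.3 * 9.551e-22 = 3.145e-19 J
Step 2: F = U - T*S = -4.427e-19 - 3.145e-19
Step 3: F = -7.572e-19 J

-7.572e-19


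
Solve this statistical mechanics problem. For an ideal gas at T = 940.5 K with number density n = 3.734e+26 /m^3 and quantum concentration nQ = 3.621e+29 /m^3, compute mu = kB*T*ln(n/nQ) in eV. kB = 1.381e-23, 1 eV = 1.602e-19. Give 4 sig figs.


Step 1: n/nQ = 3.734e+26/3.621e+29 = 0.001031
Step 2: ln(n/nQ) = -6.877
Step 3: mu = kB*T*ln(n/nQ) = 1.299e-20*-6.877 = -8.932e-20 J
Step 4: Convert to eV: -8.932e-20/1.602e-19 = -0.5576 eV

-0.5576


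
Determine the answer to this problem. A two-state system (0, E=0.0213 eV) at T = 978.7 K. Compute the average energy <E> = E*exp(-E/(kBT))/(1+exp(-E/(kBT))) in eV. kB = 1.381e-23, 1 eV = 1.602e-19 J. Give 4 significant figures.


Step 1: beta*E = 0.0213*1.602e-19/(1.381e-23*978.7) = 0.2525
Step 2: exp(-beta*E) = 0.7769
Step 3: <E> = 0.0213*0.7769/(1+0.7769) = 0.009313 eV

0.009313


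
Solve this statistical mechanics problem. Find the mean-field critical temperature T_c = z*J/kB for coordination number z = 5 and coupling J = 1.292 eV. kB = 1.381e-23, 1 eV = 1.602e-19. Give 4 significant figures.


Step 1: z*J = 5*1.292 = 6.46 eV
Step 2: Convert to Joules: 6.46*1.602e-19 = 1.035e-18 J
Step 3: T_c = 1.035e-18 / 1.381e-23 = 7.494e+04 K

7.494e+04


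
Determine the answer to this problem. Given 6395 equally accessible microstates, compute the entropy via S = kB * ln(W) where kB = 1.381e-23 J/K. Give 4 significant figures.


Step 1: ln(W) = ln(6395) = 8.763
Step 2: S = kB * ln(W) = 1.381e-23 * 8.763
Step 3: S = 1.21e-22 J/K

1.21e-22


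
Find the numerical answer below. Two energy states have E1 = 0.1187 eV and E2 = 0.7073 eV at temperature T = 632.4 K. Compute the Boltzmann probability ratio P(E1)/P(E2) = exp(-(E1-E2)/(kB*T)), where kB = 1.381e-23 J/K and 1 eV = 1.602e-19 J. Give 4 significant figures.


Step 1: Compute energy difference dE = E1 - E2 = 0.1187 - 0.7073 = -0.5886 eV
Step 2: Convert to Joules: dE_J = -0.5886 * 1.602e-19 = -9.429e-20 J
Step 3: Compute exponent = -dE_J / (kB * T) = -(-9.429e-20) / (1.381e-23 * 632.4) = 10.8
Step 4: P(E1)/P(E2) = exp(10.8) = 4.887e+04

4.887e+04


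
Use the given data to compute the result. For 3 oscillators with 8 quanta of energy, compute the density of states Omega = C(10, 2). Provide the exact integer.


Step 1: Use binomial coefficient C(10, 2)
Step 2: Numerator = 10! / 8!
Step 3: Denominator = 2!
Step 4: Omega = 45

45


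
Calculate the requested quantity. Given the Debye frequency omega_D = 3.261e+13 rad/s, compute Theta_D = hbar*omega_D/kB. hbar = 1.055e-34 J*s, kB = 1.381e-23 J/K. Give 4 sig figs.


Step 1: hbar*omega_D = 1.055e-34 * 3.261e+13 = 3.44e-21 J
Step 2: Theta_D = 3.44e-21 / 1.381e-23
Step 3: Theta_D = 249.1 K

249.1


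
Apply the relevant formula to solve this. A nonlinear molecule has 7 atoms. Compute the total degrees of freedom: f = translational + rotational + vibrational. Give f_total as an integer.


Step 1: Translational DOF = 3
Step 2: Rotational DOF (nonlinear) = 3
Step 3: Vibrational DOF = 3*7 - 6 = 15
Step 4: Total = 3 + 3 + 15 = 21

21


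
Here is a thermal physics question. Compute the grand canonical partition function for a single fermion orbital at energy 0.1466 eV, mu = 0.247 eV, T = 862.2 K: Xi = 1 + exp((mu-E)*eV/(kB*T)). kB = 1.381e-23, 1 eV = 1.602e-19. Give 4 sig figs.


Step 1: (mu - E) = 0.247 - 0.1466 = 0.1004 eV
Step 2: x = (mu-E)*eV/(kB*T) = 0.1004*1.602e-19/(1.381e-23*862.2) = 1.351
Step 3: exp(x) = 3.861
Step 4: Xi = 1 + 3.861 = 4.861

4.861


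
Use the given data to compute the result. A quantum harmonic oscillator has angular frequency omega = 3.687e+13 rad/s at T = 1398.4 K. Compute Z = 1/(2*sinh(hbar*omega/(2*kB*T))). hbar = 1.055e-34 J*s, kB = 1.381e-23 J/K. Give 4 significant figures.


Step 1: Compute x = hbar*omega/(kB*T) = 1.055e-34*3.687e+13/(1.381e-23*1398.4) = 0.2014
Step 2: x/2 = 0.1007
Step 3: sinh(x/2) = 0.1009
Step 4: Z = 1/(2*0.1009) = 4.956

4.956


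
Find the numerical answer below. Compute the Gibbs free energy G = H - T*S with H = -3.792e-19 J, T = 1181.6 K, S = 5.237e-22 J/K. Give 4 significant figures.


Step 1: T*S = 1181.6 * 5.237e-22 = 6.188e-19 J
Step 2: G = H - T*S = -3.792e-19 - 6.188e-19
Step 3: G = -9.98e-19 J

-9.98e-19


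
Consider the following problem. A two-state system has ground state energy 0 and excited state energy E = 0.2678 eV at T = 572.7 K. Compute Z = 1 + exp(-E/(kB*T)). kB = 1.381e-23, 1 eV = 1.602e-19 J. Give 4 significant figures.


Step 1: Compute beta*E = E*eV/(kB*T) = 0.2678*1.602e-19/(1.381e-23*572.7) = 5.424
Step 2: exp(-beta*E) = exp(-5.424) = 0.004408
Step 3: Z = 1 + 0.004408 = 1.004

1.004


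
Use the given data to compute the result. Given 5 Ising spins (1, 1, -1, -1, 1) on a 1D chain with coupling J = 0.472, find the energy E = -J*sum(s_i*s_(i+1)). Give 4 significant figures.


Step 1: Nearest-neighbor products: 1, -1, 1, -1
Step 2: Sum of products = 0
Step 3: E = -0.472 * 0 = 0

0


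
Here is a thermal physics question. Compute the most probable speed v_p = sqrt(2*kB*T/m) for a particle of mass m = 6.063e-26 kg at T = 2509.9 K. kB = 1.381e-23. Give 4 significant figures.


Step 1: Numerator = 2*kB*T = 2*1.381e-23*2509.9 = 6.932e-20
Step 2: Ratio = 6.932e-20 / 6.063e-26 = 1.143e+06
Step 3: v_p = sqrt(1.143e+06) = 1069 m/s

1069


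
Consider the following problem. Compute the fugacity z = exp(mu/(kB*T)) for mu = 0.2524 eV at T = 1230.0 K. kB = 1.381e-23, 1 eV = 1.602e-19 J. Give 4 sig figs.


Step 1: Convert mu to Joules: 0.2524*1.602e-19 = 4.043e-20 J
Step 2: kB*T = 1.381e-23*1230.0 = 1.699e-20 J
Step 3: mu/(kB*T) = 2.38
Step 4: z = exp(2.38) = 10.81

10.81


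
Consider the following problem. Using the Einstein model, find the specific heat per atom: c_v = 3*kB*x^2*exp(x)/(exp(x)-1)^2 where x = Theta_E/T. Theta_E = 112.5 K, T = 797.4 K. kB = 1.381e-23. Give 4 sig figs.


Step 1: x = Theta_E/T = 112.5/797.4 = 0.1411
Step 2: x^2 = 0.0199
Step 3: exp(x) = 1.152
Step 4: c_v = 3*1.381e-23*0.0199*1.152/(1.152-1)^2 = 4.136e-23

4.136e-23


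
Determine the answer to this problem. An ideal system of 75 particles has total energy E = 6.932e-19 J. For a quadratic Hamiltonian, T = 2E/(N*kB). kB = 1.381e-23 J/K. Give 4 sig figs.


Step 1: Numerator = 2*E = 2*6.932e-19 = 1.386e-18 J
Step 2: Denominator = N*kB = 75*1.381e-23 = 1.036e-21
Step 3: T = 1.386e-18 / 1.036e-21 = 1339 K

1339


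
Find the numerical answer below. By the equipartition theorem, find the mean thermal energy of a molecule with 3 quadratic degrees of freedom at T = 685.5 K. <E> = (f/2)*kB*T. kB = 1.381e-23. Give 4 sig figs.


Step 1: f/2 = 3/2 = 1.5
Step 2: kB*T = 1.381e-23 * 685.5 = 9.467e-21
Step 3: <E> = 1.5 * 9.467e-21 = 1.42e-20 J

1.42e-20


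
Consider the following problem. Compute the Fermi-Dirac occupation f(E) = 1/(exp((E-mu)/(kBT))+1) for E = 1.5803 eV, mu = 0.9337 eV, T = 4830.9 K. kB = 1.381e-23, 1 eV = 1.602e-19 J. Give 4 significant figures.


Step 1: (E - mu) = 1.5803 - 0.9337 = 0.6466 eV
Step 2: Convert: (E-mu)*eV = 1.036e-19 J
Step 3: x = (E-mu)*eV/(kB*T) = 1.553
Step 4: f = 1/(exp(1.553)+1) = 0.1747

0.1747


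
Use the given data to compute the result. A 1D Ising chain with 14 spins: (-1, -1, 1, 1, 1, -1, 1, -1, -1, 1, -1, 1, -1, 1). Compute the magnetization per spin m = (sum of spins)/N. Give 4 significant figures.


Step 1: Count up spins (+1): 7, down spins (-1): 7
Step 2: Total magnetization M = 7 - 7 = 0
Step 3: m = M/N = 0/14 = 0

0


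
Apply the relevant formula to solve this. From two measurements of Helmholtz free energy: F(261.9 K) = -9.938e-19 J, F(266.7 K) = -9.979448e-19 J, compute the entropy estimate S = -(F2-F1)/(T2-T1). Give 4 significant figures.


Step 1: dF = F2 - F1 = -9.979448e-19 - (-9.938e-19) = -4.1448e-21 J
Step 2: dT = T2 - T1 = 266.7 - 261.9 = 4.8 K
Step 3: S = -dF/dT = -(-4.1448e-21)/4.8 = 8.635e-22 J/K

8.635e-22


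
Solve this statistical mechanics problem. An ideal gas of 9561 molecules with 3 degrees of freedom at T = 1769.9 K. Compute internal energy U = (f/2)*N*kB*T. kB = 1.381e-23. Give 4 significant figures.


Step 1: f/2 = 3/2 = 1.5
Step 2: N*kB*T = 9561*1.381e-23*1769.9 = 2.337e-16
Step 3: U = 1.5 * 2.337e-16 = 3.505e-16 J

3.505e-16


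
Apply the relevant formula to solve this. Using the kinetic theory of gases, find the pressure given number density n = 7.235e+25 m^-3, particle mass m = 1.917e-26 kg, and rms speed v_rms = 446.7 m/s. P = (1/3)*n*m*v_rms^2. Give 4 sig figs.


Step 1: v_rms^2 = 446.7^2 = 1.995e+05
Step 2: n*m = 7.235e+25*1.917e-26 = 1.387
Step 3: P = (1/3)*1.387*1.995e+05 = 9.225e+04 Pa

9.225e+04


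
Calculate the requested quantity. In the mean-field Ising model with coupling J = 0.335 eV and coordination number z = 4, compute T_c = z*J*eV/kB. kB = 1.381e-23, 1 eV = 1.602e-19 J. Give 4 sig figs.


Step 1: z*J = 4*0.335 = 1.34 eV
Step 2: Convert to Joules: 1.34*1.602e-19 = 2.147e-19 J
Step 3: T_c = 2.147e-19 / 1.381e-23 = 1.554e+04 K

1.554e+04


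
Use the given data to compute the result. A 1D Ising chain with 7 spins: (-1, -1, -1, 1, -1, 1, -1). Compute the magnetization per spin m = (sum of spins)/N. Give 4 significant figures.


Step 1: Count up spins (+1): 2, down spins (-1): 5
Step 2: Total magnetization M = 2 - 5 = -3
Step 3: m = M/N = -3/7 = -0.4286

-0.4286


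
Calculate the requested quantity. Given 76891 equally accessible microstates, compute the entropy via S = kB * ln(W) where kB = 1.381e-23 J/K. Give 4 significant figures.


Step 1: ln(W) = ln(76891) = 11.25
Step 2: S = kB * ln(W) = 1.381e-23 * 11.25
Step 3: S = 1.554e-22 J/K

1.554e-22


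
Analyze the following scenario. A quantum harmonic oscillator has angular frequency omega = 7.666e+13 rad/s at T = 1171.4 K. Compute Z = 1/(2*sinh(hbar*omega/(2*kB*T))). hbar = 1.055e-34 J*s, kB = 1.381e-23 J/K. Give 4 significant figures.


Step 1: Compute x = hbar*omega/(kB*T) = 1.055e-34*7.666e+13/(1.381e-23*1171.4) = 0.4999
Step 2: x/2 = 0.25
Step 3: sinh(x/2) = 0.2526
Step 4: Z = 1/(2*0.2526) = 1.98

1.98


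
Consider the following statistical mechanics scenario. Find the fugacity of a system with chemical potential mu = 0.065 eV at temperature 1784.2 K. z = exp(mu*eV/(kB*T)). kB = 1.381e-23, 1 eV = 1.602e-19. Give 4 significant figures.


Step 1: Convert mu to Joules: 0.065*1.602e-19 = 1.041e-20 J
Step 2: kB*T = 1.381e-23*1784.2 = 2.464e-20 J
Step 3: mu/(kB*T) = 0.4226
Step 4: z = exp(0.4226) = 1.526

1.526


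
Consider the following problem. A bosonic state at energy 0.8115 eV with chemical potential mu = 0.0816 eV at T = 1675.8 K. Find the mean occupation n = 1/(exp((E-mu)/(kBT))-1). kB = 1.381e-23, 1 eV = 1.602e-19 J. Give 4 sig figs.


Step 1: (E - mu) = 0.7299 eV
Step 2: x = (E-mu)*eV/(kB*T) = 0.7299*1.602e-19/(1.381e-23*1675.8) = 5.053
Step 3: exp(x) = 156.4
Step 4: n = 1/(exp(x)-1) = 0.006434

0.006434


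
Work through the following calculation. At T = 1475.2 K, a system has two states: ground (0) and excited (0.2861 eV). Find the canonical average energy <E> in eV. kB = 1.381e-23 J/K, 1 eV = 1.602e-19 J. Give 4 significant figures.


Step 1: beta*E = 0.2861*1.602e-19/(1.381e-23*1475.2) = 2.25
Step 2: exp(-beta*E) = 0.1054
Step 3: <E> = 0.2861*0.1054/(1+0.1054) = 0.02729 eV

0.02729
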